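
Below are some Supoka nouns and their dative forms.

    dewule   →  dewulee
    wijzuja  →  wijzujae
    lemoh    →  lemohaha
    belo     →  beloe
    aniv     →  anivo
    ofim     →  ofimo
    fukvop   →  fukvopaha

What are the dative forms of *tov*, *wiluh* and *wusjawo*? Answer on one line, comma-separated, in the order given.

tovo, wiluhaha, wusjawoe

Looking at the final sound of each stem: -aha when the stem ends in a voiceless consonant (*lemoh*, *fukvop*); -o when the stem ends in a voiced consonant (*aniv*, *ofim*); -e when the stem ends in a vowel (*dewule*, *wijzuja*, *belo*).
The final sound of *tov* is /v/, which is a voiced consonant, so the suffix is -o, giving *tovo*.
The final sound of *wiluh* is /h/, which is a voiceless consonant, so the suffix is -aha, giving *wiluhaha*.
The final sound of *wusjawo* is /o/, which is a vowel, so the suffix is -e, giving *wusjawoe*.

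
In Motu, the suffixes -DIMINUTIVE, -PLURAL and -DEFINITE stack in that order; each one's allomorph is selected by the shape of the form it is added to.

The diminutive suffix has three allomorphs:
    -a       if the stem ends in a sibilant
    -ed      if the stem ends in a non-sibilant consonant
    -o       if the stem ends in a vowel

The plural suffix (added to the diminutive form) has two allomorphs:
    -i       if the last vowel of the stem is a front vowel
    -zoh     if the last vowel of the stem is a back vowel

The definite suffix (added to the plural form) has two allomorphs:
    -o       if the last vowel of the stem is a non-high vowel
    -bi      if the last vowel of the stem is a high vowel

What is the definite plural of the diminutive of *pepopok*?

The final sound of *pepopok* is /k/, which is a non-sibilant consonant, so the diminutive suffix is -ed, giving *pepopoked*.
The last vowel of the diminutive form *pepopoked* is /e/, which is a front vowel, so the plural suffix is -i, giving *pepopokedi*.
The plural form *pepopokedi* — last vowel /i/ (a high vowel) → -bi → *pepopokedibi*.

pepopokedibi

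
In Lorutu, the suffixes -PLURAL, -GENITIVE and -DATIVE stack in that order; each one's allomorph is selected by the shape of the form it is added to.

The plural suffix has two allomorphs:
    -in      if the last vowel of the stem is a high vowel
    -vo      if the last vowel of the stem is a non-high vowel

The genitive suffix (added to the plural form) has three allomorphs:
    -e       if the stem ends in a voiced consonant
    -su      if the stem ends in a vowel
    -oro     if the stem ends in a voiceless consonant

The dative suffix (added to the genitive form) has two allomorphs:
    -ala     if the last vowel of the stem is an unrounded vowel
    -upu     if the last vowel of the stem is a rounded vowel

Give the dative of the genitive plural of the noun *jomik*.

jomikineala

The last vowel of *jomik* is /i/, which is a high vowel, so the plural suffix is -in, giving *jomikin*.
The final sound of the plural form *jomikin* is /n/, which is a voiced consonant, so the genitive suffix is -e, giving *jomikine*.
The last vowel of the genitive form *jomikine* is /e/, which is an unrounded vowel, so the dative suffix is -ala, giving *jomikineala*.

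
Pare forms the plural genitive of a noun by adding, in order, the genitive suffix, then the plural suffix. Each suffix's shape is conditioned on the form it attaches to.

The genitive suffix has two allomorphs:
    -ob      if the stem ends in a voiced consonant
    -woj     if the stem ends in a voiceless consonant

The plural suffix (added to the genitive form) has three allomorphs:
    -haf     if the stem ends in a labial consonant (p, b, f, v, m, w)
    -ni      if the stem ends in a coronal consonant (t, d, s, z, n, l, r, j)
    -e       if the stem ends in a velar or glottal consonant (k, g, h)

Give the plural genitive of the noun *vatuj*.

vatujobhaf

*vatuj*: final consonant = /j/, voiced → -ob → *vatujob*.
The final consonant of the genitive form *vatujob* is /b/, which is labial, so the plural suffix is -haf, giving *vatujobhaf*.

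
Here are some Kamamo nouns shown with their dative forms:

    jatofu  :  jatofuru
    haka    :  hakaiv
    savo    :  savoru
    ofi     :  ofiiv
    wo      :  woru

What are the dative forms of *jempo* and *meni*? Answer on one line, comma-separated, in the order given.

The suffix is conditioned by the last vowel: -ru when the last vowel of the stem is a rounded vowel (*jatofu*, *savo*, *wo*); -iv when the last vowel of the stem is an unrounded vowel (*haka*, *ofi*).
*jempo*: last vowel = /o/, a rounded vowel → -ru → *jemporu*.
*meni* — last vowel /i/ (an unrounded vowel) → -iv → *meniiv*.

jemporu, meniiv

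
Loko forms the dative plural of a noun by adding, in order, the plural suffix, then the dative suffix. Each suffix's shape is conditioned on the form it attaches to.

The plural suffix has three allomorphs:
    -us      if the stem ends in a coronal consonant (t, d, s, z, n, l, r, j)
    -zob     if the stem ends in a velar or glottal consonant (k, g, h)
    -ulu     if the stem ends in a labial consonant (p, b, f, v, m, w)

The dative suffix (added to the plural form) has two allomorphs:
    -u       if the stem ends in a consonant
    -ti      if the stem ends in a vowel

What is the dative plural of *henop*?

The final consonant of *henop* is /p/, which is labial, so the plural suffix is -ulu, giving *henopulu*.
The final sound of the plural form *henopulu* is /u/, which is a vowel, so the dative suffix is -ti, giving *henopuluti*.

henopuluti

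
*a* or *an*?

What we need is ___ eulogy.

The indefinite article is chosen by the initial *sound* of the following word, not its spelling.
*eulogy* begins with the sound /juː/ (eu pronounced /juː/) — a consonant sound.
So the article is *a*: What we need is a eulogy.

a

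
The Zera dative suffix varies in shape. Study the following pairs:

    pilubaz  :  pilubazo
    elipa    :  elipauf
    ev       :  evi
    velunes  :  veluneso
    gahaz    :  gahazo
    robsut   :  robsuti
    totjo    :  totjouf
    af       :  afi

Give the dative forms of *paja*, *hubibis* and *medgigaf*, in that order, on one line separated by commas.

Looking at the final sound of each stem: -o when the stem ends in a sibilant (*pilubaz*, *velunes*, *gahaz*); -i when the stem ends in a non-sibilant consonant (*ev*, *robsut*, *af*); -uf when the stem ends in a vowel (*elipa*, *totjo*).
The final sound of *paja* is /a/, which is a vowel, so the suffix is -uf, giving *pajauf*.
*hubibis*: final sound = /s/, a sibilant → -o → *hubibiso*.
The final sound of *medgigaf* is /f/, which is a non-sibilant consonant, so the suffix is -i, giving *medgigafi*.

pajauf, hubibiso, medgigafi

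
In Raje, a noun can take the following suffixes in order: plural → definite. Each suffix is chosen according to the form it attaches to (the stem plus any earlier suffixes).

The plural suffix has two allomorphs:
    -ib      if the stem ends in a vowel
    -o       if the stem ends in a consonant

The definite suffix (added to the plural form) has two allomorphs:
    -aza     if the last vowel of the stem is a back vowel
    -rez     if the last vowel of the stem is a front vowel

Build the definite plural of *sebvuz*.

*sebvuz* — final sound /z/ (a consonant) → -o → *sebvuzo*.
Since the last vowel of the plural form *sebvuzo* is /o/ (a back vowel), it takes -aza, giving *sebvuzoaza*.

sebvuzoaza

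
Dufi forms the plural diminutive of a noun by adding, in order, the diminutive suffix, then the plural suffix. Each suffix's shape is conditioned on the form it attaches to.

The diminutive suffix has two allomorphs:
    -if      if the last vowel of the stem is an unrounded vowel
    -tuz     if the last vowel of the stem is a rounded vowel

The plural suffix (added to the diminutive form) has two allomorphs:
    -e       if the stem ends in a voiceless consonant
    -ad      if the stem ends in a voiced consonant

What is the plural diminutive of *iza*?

izaife

Since the last vowel of *iza* is /a/ (an unrounded vowel), it takes -if, giving *izaif*.
The diminutive form *izaif* — final consonant /f/ (voiceless) → -e → *izaife*.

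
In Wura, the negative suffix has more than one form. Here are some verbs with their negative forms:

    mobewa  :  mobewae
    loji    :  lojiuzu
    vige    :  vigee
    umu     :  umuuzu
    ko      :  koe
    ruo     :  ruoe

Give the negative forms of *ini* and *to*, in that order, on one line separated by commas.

iniuzu, toe

The suffix is conditioned by the last vowel: -uzu when the last vowel of the stem is a high vowel (*loji*, *umu*); -e when the last vowel of the stem is a non-high vowel (*mobewa*, *vige*, *ko*, *ruo*).
*ini* — last vowel /i/ (a high vowel) → -uzu → *iniuzu*.
*to* — last vowel /o/ (a non-high vowel) → -e → *toe*.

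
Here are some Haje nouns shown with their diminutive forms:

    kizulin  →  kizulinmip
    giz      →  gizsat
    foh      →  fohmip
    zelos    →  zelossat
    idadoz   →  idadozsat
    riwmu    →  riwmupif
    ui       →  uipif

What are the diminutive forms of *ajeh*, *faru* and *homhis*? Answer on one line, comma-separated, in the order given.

Looking at the final sound of each stem: -sat when the stem ends in a sibilant (*giz*, *zelos*, *idadoz*); -mip when the stem ends in a non-sibilant consonant (*kizulin*, *foh*); -pif when the stem ends in a vowel (*riwmu*, *ui*).
*ajeh*: final sound = /h/, a non-sibilant consonant → -mip → *ajehmip*.
The final sound of *faru* is /u/, which is a vowel, so the suffix is -pif, giving *farupif*.
Since the final sound of *homhis* is /s/ (a sibilant), it takes -sat, giving *homhissat*.

ajehmip, farupif, homhissat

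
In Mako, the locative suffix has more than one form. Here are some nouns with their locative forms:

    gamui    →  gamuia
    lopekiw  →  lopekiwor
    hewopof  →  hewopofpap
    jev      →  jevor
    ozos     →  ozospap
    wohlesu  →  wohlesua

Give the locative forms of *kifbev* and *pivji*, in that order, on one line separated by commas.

The pattern is voicing of the final sound: -pap when the stem ends in a voiceless consonant (*hewopof*, *ozos*); -or when the stem ends in a voiced consonant (*lopekiw*, *jev*); -a when the stem ends in a vowel (*gamui*, *wohlesu*).
The final sound of *kifbev* is /v/, which is a voiced consonant, so the suffix is -or, giving *kifbevor*.
Since the final sound of *pivji* is /i/ (a vowel), it takes -a, giving *pivjia*.

kifbevor, pivjia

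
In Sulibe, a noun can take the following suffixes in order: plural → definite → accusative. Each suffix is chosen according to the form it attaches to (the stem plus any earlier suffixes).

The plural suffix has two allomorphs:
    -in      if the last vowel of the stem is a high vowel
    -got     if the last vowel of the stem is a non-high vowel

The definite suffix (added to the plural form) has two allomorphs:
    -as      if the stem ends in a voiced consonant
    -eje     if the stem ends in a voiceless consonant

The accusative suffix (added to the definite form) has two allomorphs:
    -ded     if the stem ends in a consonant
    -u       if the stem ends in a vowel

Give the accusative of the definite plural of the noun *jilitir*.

*jilitir*: last vowel = /i/, a high vowel → -in → *jilitirin*.
The final consonant of the plural form *jilitirin* is /n/, which is voiced, so the definite suffix is -as, giving *jilitirinas*.
The final sound of the definite form *jilitirinas* is /s/, which is a consonant, so the accusative suffix is -ded, giving *jilitirinasded*.

jilitirinasded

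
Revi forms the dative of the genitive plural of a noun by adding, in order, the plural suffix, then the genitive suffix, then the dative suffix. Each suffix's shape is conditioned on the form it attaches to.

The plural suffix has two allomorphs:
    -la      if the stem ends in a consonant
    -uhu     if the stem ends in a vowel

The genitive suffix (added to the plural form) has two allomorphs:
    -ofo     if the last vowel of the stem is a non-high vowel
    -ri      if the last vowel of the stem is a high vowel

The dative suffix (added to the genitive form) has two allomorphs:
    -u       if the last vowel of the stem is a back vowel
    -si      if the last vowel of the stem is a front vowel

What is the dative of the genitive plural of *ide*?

ideuhurisi

Since the final sound of *ide* is /e/ (a vowel), it takes -uhu, giving *ideuhu*.
The plural form *ideuhu* — last vowel /u/ (a high vowel) → -ri → *ideuhuri*.
The genitive form *ideuhuri*: last vowel = /i/, a front vowel → -si → *ideuhurisi*.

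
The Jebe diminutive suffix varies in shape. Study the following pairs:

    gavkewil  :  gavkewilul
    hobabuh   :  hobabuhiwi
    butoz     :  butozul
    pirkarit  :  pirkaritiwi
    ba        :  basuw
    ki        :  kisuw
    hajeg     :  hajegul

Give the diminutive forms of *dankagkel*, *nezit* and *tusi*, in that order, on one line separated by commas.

dankagkelul, nezitiwi, tusisuw

Looking at the final sound of each stem: -iwi when the stem ends in a voiceless consonant (*hobabuh*, *pirkarit*); -ul when the stem ends in a voiced consonant (*gavkewil*, *butoz*, *hajeg*); -suw when the stem ends in a vowel (*ba*, *ki*).
Since the final sound of *dankagkel* is /l/ (a voiced consonant), it takes -ul, giving *dankagkelul*.
*nezit* — final sound /t/ (a voiceless consonant) → -iwi → *nezitiwi*.
*tusi* — final sound /i/ (a vowel) → -suw → *tusisuw*.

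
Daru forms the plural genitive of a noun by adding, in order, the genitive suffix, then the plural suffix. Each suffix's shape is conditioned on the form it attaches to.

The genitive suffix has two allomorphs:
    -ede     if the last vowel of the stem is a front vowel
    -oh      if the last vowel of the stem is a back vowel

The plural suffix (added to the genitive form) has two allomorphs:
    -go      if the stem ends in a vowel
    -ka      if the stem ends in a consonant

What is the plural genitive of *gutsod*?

*gutsod* — last vowel /o/ (a back vowel) → -oh → *gutsodoh*.
Since the final sound of the genitive form *gutsodoh* is /h/ (a consonant), it takes -ka, giving *gutsodohka*.

gutsodohka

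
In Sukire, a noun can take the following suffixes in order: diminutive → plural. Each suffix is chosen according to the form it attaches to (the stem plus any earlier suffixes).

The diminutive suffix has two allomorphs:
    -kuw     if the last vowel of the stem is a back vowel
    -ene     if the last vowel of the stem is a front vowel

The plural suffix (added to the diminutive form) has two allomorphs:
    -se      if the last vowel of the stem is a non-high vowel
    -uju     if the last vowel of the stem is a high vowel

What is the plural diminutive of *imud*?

The last vowel of *imud* is /u/, which is a back vowel, so the diminutive suffix is -kuw, giving *imudkuw*.
The last vowel of the diminutive form *imudkuw* is /u/, which is a high vowel, so the plural suffix is -uju, giving *imudkuwuju*.

imudkuwuju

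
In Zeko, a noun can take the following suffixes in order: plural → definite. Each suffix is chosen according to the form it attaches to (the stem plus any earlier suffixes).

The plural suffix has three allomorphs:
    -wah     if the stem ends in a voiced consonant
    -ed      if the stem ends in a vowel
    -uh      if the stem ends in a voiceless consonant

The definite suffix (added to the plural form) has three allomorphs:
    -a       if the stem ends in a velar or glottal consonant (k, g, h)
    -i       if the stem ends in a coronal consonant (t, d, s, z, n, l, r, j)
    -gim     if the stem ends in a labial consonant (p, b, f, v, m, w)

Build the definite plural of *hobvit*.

*hobvit*: final sound = /t/, a voiceless consonant → -uh → *hobvituh*.
Since the final consonant of the plural form *hobvituh* is /h/ (velar/glottal), it takes -a, giving *hobvituha*.

hobvituha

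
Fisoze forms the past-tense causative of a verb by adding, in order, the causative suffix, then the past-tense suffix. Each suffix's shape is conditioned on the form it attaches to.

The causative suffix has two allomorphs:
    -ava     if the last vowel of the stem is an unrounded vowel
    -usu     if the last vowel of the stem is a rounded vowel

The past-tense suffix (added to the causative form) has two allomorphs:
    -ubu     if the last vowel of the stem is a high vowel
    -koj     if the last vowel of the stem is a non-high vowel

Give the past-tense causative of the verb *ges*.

gesavakoj

Since the last vowel of *ges* is /e/ (an unrounded vowel), it takes -ava, giving *gesava*.
The causative form *gesava*: last vowel = /a/, a non-high vowel → -koj → *gesavakoj*.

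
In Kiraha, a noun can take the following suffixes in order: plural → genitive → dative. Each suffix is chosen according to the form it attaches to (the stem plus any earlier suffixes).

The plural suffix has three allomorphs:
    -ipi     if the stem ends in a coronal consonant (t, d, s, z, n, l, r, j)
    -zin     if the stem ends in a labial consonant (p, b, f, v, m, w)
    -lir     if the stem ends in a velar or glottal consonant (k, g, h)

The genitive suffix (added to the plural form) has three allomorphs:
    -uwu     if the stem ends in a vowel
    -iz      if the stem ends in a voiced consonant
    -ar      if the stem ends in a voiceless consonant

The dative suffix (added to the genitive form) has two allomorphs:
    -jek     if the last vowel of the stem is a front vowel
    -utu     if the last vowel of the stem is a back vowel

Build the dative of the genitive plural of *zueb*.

zuebzinizjek

Since the final consonant of *zueb* is /b/ (labial), it takes -zin, giving *zuebzin*.
Since the final sound of the plural form *zuebzin* is /n/ (a voiced consonant), it takes -iz, giving *zuebziniz*.
The last vowel of the genitive form *zuebziniz* is /i/, which is a front vowel, so the dative suffix is -jek, giving *zuebzinizjek*.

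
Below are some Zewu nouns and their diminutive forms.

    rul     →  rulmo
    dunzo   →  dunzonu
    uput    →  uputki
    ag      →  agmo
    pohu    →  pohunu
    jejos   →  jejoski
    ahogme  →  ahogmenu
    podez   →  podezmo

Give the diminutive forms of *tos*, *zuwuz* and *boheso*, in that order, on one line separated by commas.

toski, zuwuzmo, bohesonu

The suffix is conditioned by the final sound: -ki when the stem ends in a voiceless consonant (*uput*, *jejos*); -mo when the stem ends in a voiced consonant (*rul*, *ag*, *podez*); -nu when the stem ends in a vowel (*dunzo*, *pohu*, *ahogme*).
Since the final sound of *tos* is /s/ (a voiceless consonant), it takes -ki, giving *toski*.
*zuwuz*: final sound = /z/, a voiced consonant → -mo → *zuwuzmo*.
Since the final sound of *boheso* is /o/ (a vowel), it takes -nu, giving *bohesonu*.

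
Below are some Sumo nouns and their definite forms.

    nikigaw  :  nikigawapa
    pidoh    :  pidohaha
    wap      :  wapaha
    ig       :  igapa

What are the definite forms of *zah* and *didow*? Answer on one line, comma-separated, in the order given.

The suffix is conditioned by the final consonant: -aha when the stem ends in a voiceless consonant (*pidoh*, *wap*); -apa when the stem ends in a voiced consonant (*nikigaw*, *ig*).
*zah* — final consonant /h/ (voiceless) → -aha → *zahaha*.
Since the final consonant of *didow* is /w/ (voiced), it takes -apa, giving *didowapa*.

zahaha, didowapa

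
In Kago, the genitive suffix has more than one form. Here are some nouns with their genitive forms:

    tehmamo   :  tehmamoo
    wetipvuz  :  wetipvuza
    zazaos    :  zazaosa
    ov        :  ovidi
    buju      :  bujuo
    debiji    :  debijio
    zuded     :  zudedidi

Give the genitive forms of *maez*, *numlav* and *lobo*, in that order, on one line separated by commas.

The pattern is sibilance of the final sound: -a when the stem ends in a sibilant (*wetipvuz*, *zazaos*); -idi when the stem ends in a non-sibilant consonant (*ov*, *zuded*); -o when the stem ends in a vowel (*tehmamo*, *buju*, *debiji*).
*maez*: final sound = /z/, a sibilant → -a → *maeza*.
Since the final sound of *numlav* is /v/ (a non-sibilant consonant), it takes -idi, giving *numlavidi*.
The final sound of *lobo* is /o/, which is a vowel, so the suffix is -o, giving *loboo*.

maeza, numlavidi, loboo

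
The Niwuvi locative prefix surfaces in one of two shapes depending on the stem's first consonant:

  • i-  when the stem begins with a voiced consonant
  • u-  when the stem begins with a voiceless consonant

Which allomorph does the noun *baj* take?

i-

*baj* — first consonant /b/ (voiced) → i-.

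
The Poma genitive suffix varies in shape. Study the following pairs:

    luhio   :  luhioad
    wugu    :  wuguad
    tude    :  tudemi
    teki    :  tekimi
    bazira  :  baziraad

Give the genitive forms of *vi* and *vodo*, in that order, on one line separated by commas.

Looking at the last vowel of each stem: -mi when the last vowel of the stem is a front vowel (*tude*, *teki*); -ad when the last vowel of the stem is a back vowel (*luhio*, *wugu*, *bazira*).
The last vowel of *vi* is /i/, which is a front vowel, so the suffix is -mi, giving *vimi*.
Since the last vowel of *vodo* is /o/ (a back vowel), it takes -ad, giving *vodoad*.

vimi, vodoad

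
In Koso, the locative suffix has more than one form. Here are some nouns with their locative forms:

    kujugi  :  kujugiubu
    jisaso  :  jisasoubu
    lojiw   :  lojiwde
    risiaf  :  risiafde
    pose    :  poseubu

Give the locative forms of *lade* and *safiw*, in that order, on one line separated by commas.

ladeubu, safiwde

The pattern is consonant vs. vowel: -de when the stem ends in a consonant (*lojiw*, *risiaf*); -ubu when the stem ends in a vowel (*kujugi*, *jisaso*, *pose*).
*lade*: final sound = /e/, a vowel → -ubu → *ladeubu*.
Since the final sound of *safiw* is /w/ (a consonant), it takes -de, giving *safiwde*.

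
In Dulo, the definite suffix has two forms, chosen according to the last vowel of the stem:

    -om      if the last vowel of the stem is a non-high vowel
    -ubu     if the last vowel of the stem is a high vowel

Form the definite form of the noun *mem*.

Since the last vowel of *mem* is /e/ (a non-high vowel), it takes -om, giving *memom*.

memom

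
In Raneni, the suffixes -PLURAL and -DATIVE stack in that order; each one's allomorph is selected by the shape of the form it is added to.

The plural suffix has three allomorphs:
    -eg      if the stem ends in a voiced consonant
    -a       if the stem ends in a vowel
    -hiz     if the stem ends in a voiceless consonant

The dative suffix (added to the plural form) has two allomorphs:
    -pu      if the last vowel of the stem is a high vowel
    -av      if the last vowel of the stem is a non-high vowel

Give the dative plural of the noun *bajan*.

*bajan*: final sound = /n/, a voiced consonant → -eg → *bajaneg*.
The last vowel of the plural form *bajaneg* is /e/, which is a non-high vowel, so the dative suffix is -av, giving *bajanegav*.

bajanegav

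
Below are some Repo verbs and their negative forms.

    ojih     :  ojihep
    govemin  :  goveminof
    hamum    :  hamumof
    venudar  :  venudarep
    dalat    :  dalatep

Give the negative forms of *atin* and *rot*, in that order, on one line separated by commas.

atinof, rotep

Looking at the final consonant of each stem: -of when the stem ends in a nasal (*govemin*, *hamum*); -ep when the stem ends in a non-nasal consonant (*ojih*, *venudar*, *dalat*).
The final consonant of *atin* is /n/, which is a nasal, so the suffix is -of, giving *atinof*.
*rot* — final consonant /t/ (non-nasal) → -ep → *rotep*.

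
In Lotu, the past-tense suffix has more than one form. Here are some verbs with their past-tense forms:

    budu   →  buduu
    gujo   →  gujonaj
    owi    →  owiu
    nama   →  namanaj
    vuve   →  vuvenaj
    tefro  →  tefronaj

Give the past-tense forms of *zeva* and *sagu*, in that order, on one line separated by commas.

zevanaj, saguu

The suffix is conditioned by the last vowel: -u when the last vowel of the stem is a high vowel (*budu*, *owi*); -naj when the last vowel of the stem is a non-high vowel (*gujo*, *nama*, *vuve*, *tefro*).
*zeva* — last vowel /a/ (a non-high vowel) → -naj → *zevanaj*.
*sagu* — last vowel /u/ (a high vowel) → -u → *saguu*.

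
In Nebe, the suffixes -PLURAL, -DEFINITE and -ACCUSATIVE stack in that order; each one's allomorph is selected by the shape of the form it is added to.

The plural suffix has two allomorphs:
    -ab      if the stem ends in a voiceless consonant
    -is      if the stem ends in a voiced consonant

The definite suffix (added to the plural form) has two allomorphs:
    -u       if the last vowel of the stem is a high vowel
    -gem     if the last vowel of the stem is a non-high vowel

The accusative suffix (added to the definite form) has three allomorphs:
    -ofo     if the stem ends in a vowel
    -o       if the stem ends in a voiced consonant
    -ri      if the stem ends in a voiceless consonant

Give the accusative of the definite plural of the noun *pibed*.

The final consonant of *pibed* is /d/, which is voiced, so the plural suffix is -is, giving *pibedis*.
The plural form *pibedis* — last vowel /i/ (a high vowel) → -u → *pibedisu*.
The definite form *pibedisu*: final sound = /u/, a vowel → -ofo → *pibedisuofo*.

pibedisuofo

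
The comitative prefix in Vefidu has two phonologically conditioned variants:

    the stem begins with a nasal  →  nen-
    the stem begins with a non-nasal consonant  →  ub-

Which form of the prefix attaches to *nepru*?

nen-

Since the first consonant of *nepru* is /n/ (a nasal), it takes nen-.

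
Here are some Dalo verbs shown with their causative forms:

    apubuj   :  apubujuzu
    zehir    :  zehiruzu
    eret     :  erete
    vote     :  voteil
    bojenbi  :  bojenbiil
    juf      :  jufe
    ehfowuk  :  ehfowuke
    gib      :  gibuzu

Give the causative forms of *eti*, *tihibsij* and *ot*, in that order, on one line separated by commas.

The suffix is conditioned by the final sound: -e when the stem ends in a voiceless consonant (*eret*, *juf*, *ehfowuk*); -uzu when the stem ends in a voiced consonant (*apubuj*, *zehir*, *gib*); -il when the stem ends in a vowel (*vote*, *bojenbi*).
Since the final sound of *eti* is /i/ (a vowel), it takes -il, giving *etiil*.
The final sound of *tihibsij* is /j/, which is a voiced consonant, so the suffix is -uzu, giving *tihibsijuzu*.
Since the final sound of *ot* is /t/ (a voiceless consonant), it takes -e, giving *ote*.

etiil, tihibsijuzu, ote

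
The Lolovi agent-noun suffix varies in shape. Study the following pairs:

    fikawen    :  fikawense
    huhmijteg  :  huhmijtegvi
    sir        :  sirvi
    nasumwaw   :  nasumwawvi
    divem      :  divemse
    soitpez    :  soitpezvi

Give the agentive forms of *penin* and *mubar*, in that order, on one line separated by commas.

The suffix is conditioned by the final consonant: -se when the stem ends in a nasal (*fikawen*, *divem*); -vi when the stem ends in a non-nasal consonant (*huhmijteg*, *sir*, *nasumwaw*, *soitpez*).
*penin* — final consonant /n/ (a nasal) → -se → *peninse*.
*mubar*: final consonant = /r/, non-nasal → -vi → *mubarvi*.

peninse, mubarvi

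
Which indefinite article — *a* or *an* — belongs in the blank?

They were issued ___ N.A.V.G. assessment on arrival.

an

The indefinite article is chosen by the initial *sound* of the following word, not its spelling.
The initialism *N.A.V.G.* is read letter by letter; the first letter, N, is pronounced /ɛn/, which begins with a vowel sound.
So the article is *an*: They were issued an N.A.V.G. assessment on arrival.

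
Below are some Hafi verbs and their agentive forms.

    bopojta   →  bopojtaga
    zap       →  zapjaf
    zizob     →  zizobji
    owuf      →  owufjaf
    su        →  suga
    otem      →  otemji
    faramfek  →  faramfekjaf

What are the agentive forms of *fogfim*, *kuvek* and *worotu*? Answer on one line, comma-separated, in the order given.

The pattern is voicing of the final sound: -jaf when the stem ends in a voiceless consonant (*zap*, *owuf*, *faramfek*); -ji when the stem ends in a voiced consonant (*zizob*, *otem*); -ga when the stem ends in a vowel (*bopojta*, *su*).
*fogfim*: final sound = /m/, a voiced consonant → -ji → *fogfimji*.
The final sound of *kuvek* is /k/, which is a voiceless consonant, so the suffix is -jaf, giving *kuvekjaf*.
*worotu*: final sound = /u/, a vowel → -ga → *worotuga*.

fogfimji, kuvekjaf, worotuga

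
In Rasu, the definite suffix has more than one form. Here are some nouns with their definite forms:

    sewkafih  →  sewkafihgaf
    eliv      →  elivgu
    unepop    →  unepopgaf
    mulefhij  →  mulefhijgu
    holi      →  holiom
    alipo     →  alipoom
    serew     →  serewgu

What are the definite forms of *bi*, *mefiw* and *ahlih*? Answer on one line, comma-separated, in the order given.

The pattern is voicing of the final sound: -gaf when the stem ends in a voiceless consonant (*sewkafih*, *unepop*); -gu when the stem ends in a voiced consonant (*eliv*, *mulefhij*, *serew*); -om when the stem ends in a vowel (*holi*, *alipo*).
The final sound of *bi* is /i/, which is a vowel, so the suffix is -om, giving *biom*.
Since the final sound of *mefiw* is /w/ (a voiced consonant), it takes -gu, giving *mefiwgu*.
Since the final sound of *ahlih* is /h/ (a voiceless consonant), it takes -gaf, giving *ahlihgaf*.

biom, mefiwgu, ahlihgaf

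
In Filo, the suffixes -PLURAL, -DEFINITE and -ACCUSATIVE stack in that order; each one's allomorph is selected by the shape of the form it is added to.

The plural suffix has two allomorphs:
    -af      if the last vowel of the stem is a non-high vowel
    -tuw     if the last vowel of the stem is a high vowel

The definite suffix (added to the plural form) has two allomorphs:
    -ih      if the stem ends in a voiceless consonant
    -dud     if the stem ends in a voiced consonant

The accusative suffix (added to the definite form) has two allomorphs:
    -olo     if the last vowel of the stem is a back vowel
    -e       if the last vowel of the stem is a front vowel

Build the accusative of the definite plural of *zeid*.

zeidtuwdudolo

*zeid*: last vowel = /i/, a high vowel → -tuw → *zeidtuw*.
The plural form *zeidtuw*: final consonant = /w/, voiced → -dud → *zeidtuwdud*.
Since the last vowel of the definite form *zeidtuwdud* is /u/ (a back vowel), it takes -olo, giving *zeidtuwdudolo*.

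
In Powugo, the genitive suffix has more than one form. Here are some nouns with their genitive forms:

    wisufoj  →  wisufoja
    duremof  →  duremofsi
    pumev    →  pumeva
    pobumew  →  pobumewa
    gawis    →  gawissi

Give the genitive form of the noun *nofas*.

nofassi

Looking at the final consonant of each stem: -si when the stem ends in a voiceless consonant (*duremof*, *gawis*); -a when the stem ends in a voiced consonant (*wisufoj*, *pumev*, *pobumew*).
Since the final consonant of *nofas* is /s/ (voiceless), it takes -si, giving *nofassi*.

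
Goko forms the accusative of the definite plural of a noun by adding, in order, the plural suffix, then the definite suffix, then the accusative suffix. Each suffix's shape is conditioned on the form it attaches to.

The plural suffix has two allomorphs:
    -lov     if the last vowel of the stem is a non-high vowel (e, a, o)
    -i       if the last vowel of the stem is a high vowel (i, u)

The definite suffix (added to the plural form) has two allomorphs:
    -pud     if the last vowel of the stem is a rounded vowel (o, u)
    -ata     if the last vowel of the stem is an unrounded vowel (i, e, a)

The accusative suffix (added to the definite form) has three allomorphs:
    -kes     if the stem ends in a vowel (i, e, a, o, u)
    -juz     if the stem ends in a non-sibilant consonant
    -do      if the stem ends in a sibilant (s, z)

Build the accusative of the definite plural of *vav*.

vavlovpudjuz

*vav* — last vowel /a/ (a non-high vowel) → -lov → *vavlov*.
The plural form *vavlov* — last vowel /o/ (a rounded vowel) → -pud → *vavlovpud*.
Since the final sound of the definite form *vavlovpud* is /d/ (a non-sibilant consonant), it takes -juz, giving *vavlovpudjuz*.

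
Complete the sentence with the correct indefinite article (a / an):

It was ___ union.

a

The indefinite article is chosen by the initial *sound* of the following word, not its spelling.
*union* begins with the sound /juː/ (u pronounced /juː/) — a consonant sound.
So the article is *a*: It was a union.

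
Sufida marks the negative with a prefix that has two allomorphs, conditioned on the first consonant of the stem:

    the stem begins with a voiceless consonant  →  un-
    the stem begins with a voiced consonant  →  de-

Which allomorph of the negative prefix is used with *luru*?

Since the first consonant of *luru* is /l/ (voiced), it takes de-.

de-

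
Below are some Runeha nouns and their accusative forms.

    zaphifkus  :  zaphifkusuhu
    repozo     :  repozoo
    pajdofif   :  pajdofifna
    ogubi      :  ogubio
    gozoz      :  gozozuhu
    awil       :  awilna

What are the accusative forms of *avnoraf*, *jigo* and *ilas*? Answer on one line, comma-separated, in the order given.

avnorafna, jigoo, ilasuhu

The suffix is conditioned by the final sound: -uhu when the stem ends in a sibilant (*zaphifkus*, *gozoz*); -na when the stem ends in a non-sibilant consonant (*pajdofif*, *awil*); -o when the stem ends in a vowel (*repozo*, *ogubi*).
The final sound of *avnoraf* is /f/, which is a non-sibilant consonant, so the suffix is -na, giving *avnorafna*.
*jigo* — final sound /o/ (a vowel) → -o → *jigoo*.
*ilas*: final sound = /s/, a sibilant → -uhu → *ilasuhu*.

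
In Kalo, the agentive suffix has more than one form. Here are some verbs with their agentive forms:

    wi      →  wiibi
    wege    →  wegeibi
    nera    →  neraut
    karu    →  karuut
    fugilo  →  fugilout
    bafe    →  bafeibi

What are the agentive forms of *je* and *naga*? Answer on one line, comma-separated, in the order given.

The pattern is front/back vowel harmony: -ibi when the last vowel of the stem is a front vowel (*wi*, *wege*, *bafe*); -ut when the last vowel of the stem is a back vowel (*nera*, *karu*, *fugilo*).
The last vowel of *je* is /e/, which is a front vowel, so the suffix is -ibi, giving *jeibi*.
*naga*: last vowel = /a/, a back vowel → -ut → *nagaut*.

jeibi, nagaut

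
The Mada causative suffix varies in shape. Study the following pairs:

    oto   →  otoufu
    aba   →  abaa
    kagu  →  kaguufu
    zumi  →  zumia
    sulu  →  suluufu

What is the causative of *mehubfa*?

mehubfaa

The suffix is conditioned by the last vowel: -ufu when the last vowel of the stem is a rounded vowel (*oto*, *kagu*, *sulu*); -a when the last vowel of the stem is an unrounded vowel (*aba*, *zumi*).
*mehubfa*: last vowel = /a/, an unrounded vowel → -a → *mehubfaa*.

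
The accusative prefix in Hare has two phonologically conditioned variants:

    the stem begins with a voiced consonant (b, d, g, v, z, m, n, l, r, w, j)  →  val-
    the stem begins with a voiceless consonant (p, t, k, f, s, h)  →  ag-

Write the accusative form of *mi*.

The first consonant of *mi* is /m/, which is voiced, so the prefix is val-, giving *valmi*.

valmi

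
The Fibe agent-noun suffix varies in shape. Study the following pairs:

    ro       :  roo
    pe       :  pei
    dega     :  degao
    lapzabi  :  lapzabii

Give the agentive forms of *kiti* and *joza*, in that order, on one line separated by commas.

The suffix is conditioned by the last vowel: -i when the last vowel of the stem is a front vowel (*pe*, *lapzabi*); -o when the last vowel of the stem is a back vowel (*ro*, *dega*).
Since the last vowel of *kiti* is /i/ (a front vowel), it takes -i, giving *kitii*.
The last vowel of *joza* is /a/, which is a back vowel, so the suffix is -o, giving *jozao*.

kitii, jozao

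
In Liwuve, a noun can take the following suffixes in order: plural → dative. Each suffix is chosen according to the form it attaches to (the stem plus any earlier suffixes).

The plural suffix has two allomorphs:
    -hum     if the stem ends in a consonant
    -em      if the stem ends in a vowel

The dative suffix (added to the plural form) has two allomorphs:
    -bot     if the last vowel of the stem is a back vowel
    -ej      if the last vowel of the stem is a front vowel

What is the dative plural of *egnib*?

The final sound of *egnib* is /b/, which is a consonant, so the plural suffix is -hum, giving *egnibhum*.
The last vowel of the plural form *egnibhum* is /u/, which is a back vowel, so the dative suffix is -bot, giving *egnibhumbot*.

egnibhumbot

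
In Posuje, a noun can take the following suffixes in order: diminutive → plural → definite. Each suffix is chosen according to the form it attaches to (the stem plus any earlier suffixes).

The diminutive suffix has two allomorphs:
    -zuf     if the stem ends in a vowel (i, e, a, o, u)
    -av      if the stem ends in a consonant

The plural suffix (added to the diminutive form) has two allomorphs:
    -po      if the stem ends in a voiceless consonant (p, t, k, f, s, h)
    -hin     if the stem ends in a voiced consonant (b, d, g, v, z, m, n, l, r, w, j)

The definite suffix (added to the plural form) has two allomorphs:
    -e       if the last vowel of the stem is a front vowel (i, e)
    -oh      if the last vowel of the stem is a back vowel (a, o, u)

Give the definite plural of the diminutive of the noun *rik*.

The final sound of *rik* is /k/, which is a consonant, so the diminutive suffix is -av, giving *rikav*.
The final consonant of the diminutive form *rikav* is /v/, which is voiced, so the plural suffix is -hin, giving *rikavhin*.
The last vowel of the plural form *rikavhin* is /i/, which is a front vowel, so the definite suffix is -e, giving *rikavhine*.

rikavhine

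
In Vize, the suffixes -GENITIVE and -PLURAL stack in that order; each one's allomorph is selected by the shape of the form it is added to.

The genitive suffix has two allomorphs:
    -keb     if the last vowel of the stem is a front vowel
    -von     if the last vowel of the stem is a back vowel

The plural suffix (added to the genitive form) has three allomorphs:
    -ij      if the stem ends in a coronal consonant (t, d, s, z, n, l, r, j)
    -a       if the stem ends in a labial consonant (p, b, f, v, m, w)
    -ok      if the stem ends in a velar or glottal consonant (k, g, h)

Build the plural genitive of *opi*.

Since the last vowel of *opi* is /i/ (a front vowel), it takes -keb, giving *opikeb*.
Since the final consonant of the genitive form *opikeb* is /b/ (labial), it takes -a, giving *opikeba*.

opikeba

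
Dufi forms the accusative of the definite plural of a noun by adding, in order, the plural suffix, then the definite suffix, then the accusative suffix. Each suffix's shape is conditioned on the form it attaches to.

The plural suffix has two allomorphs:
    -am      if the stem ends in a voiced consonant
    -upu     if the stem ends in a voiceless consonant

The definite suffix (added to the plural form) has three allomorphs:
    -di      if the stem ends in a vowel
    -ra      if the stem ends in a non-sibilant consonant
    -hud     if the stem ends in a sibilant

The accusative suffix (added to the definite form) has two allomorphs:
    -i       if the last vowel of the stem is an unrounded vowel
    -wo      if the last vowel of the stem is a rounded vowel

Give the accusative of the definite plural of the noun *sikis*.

The final consonant of *sikis* is /s/, which is voiceless, so the plural suffix is -upu, giving *sikisupu*.
The plural form *sikisupu* — final sound /u/ (a vowel) → -di → *sikisupudi*.
The last vowel of the definite form *sikisupudi* is /i/, which is an unrounded vowel, so the accusative suffix is -i, giving *sikisupudii*.

sikisupudii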